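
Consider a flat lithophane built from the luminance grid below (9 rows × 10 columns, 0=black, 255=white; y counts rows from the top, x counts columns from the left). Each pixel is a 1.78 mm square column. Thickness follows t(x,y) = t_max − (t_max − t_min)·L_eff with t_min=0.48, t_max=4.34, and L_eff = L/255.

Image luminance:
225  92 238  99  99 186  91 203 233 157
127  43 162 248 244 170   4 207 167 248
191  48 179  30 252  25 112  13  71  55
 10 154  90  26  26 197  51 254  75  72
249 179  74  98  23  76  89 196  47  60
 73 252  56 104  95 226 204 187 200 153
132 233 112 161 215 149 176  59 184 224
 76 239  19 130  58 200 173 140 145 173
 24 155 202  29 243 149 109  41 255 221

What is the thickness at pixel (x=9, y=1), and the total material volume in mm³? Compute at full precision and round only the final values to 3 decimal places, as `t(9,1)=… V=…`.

t(9,1)=0.586 V=650.488

span = t_max - t_min = 4.34 - 0.48 = 3.860
L(9,1) = 248, L_eff = 248/255 = 0.972549
t(9,1) = 4.34 - 3.860·0.972549 = 0.586
Σt over all 9·10 pixels = 2617637/12750 ≈ 205.3048627
V = pitch²·Σt = 1.78²·2617637/12750 = 650.488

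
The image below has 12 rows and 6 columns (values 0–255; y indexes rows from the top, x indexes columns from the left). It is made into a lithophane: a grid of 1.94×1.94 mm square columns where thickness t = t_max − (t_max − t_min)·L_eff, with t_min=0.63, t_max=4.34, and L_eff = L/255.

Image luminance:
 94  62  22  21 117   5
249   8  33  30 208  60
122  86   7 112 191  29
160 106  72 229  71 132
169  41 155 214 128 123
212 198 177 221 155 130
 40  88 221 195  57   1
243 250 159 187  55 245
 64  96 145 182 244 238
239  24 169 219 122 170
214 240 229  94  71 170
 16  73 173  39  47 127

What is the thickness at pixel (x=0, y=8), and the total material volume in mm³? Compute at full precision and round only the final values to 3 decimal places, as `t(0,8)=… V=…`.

span = t_max - t_min = 4.34 - 0.63 = 3.710
L(0,8) = 64, L_eff = 64/255 = 0.250980
t(0,8) = 4.34 - 3.710·0.250980 = 3.409
Σt over all 12·6 pixels = 903959/5100 ≈ 177.2468627
V = pitch²·Σt = 1.94²·903959/5100 = 667.086

t(0,8)=3.409 V=667.086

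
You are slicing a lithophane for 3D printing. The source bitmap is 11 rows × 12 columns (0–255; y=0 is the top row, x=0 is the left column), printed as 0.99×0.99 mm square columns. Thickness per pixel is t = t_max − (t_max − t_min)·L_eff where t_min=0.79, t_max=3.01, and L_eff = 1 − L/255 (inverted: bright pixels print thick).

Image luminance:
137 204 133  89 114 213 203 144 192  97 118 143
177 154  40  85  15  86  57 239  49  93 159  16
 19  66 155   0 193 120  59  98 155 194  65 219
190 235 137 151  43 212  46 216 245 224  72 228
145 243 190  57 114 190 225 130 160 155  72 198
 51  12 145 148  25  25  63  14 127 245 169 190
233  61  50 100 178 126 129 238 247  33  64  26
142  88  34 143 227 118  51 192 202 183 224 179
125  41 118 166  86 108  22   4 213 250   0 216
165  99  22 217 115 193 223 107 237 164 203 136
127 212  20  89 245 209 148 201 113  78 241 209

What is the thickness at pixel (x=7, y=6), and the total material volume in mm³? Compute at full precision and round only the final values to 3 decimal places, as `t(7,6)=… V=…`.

t(7,6)=2.862 V=253.932

span = t_max - t_min = 3.01 - 0.79 = 2.220
L(7,6) = 238, L_eff = 1 - 238/255 = 0.066667 (inverted)
t(7,6) = 3.01 - 2.220·0.066667 = 2.862
Σt over all 11·12 pixels = 259.088
V = pitch²·Σt = 0.99²·259.088 = 253.932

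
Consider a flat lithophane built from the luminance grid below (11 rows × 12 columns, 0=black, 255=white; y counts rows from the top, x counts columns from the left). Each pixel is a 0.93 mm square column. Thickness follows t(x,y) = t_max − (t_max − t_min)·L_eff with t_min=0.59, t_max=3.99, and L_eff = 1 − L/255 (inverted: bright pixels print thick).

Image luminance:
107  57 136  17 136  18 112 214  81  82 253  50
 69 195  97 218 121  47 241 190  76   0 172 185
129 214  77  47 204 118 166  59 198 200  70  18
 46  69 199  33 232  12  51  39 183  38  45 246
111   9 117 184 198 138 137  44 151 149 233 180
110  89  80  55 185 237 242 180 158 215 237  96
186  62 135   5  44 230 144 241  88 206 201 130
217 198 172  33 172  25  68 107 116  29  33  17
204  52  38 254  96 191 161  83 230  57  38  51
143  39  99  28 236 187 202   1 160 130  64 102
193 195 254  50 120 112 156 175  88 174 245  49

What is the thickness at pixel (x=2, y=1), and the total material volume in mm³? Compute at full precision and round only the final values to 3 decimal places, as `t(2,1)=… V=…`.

span = t_max - t_min = 3.99 - 0.59 = 3.400
L(2,1) = 97, L_eff = 1 - 97/255 = 0.619608 (inverted)
t(2,1) = 3.99 - 3.400·0.619608 = 1.883
Σt over all 11·12 pixels = 22459/75 ≈ 299.4533333
V = pitch²·Σt = 0.93²·22459/75 = 258.997

t(2,1)=1.883 V=258.997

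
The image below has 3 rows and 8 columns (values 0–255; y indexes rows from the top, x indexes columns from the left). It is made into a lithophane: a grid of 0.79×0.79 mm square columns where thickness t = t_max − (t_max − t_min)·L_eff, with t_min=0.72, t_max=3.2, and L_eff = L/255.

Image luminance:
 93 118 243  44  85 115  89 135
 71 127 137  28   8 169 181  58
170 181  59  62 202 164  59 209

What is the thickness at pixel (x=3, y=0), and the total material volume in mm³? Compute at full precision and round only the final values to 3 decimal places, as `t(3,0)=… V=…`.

span = t_max - t_min = 3.2 - 0.72 = 2.480
L(3,0) = 44, L_eff = 44/255 = 0.172549
t(3,0) = 3.2 - 2.480·0.172549 = 2.772
Σt over all 3·8 pixels = 315566/6375 ≈ 49.5005490
V = pitch²·Σt = 0.79²·315566/6375 = 30.893

t(3,0)=2.772 V=30.893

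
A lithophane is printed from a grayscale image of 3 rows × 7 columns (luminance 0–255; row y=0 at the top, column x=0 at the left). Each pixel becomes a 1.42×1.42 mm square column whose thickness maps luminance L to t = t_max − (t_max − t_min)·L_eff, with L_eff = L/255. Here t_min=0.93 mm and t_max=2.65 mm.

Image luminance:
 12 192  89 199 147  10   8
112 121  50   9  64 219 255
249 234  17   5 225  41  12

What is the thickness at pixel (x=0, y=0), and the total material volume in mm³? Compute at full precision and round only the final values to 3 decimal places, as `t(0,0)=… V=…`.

t(0,0)=2.569 V=81.339

span = t_max - t_min = 2.65 - 0.93 = 1.720
L(0,0) = 12, L_eff = 12/255 = 0.047059
t(0,0) = 2.65 - 1.720·0.047059 = 2.569
Σt over all 3·7 pixels = 205727/5100 ≈ 40.3386275
V = pitch²·Σt = 1.42²·205727/5100 = 81.339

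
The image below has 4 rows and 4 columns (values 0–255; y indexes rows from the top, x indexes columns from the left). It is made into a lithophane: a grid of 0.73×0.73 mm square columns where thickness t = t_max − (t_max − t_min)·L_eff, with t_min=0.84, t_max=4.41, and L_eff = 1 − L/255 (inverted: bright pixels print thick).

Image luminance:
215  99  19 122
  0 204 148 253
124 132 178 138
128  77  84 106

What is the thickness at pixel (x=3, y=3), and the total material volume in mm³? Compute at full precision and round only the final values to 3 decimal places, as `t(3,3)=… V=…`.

span = t_max - t_min = 4.41 - 0.84 = 3.570
L(3,3) = 106, L_eff = 1 - 106/255 = 0.584314 (inverted)
t(3,3) = 4.41 - 3.570·0.584314 = 2.324
Σt over all 4·4 pixels = 41.818
V = pitch²·Σt = 0.73²·41.818 = 22.285

t(3,3)=2.324 V=22.285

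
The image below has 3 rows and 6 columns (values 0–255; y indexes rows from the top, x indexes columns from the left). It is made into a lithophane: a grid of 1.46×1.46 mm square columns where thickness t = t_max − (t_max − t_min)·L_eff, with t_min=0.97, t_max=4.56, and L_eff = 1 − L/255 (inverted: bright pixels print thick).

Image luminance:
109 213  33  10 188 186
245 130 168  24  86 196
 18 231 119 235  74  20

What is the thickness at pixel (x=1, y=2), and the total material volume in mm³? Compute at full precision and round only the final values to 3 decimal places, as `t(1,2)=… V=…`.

span = t_max - t_min = 4.56 - 0.97 = 3.590
L(1,2) = 231, L_eff = 1 - 231/255 = 0.094118 (inverted)
t(1,2) = 4.56 - 3.590·0.094118 = 4.222
Σt over all 3·6 pixels = 253109/5100 ≈ 49.6292157
V = pitch²·Σt = 1.46²·253109/5100 = 105.790

t(1,2)=4.222 V=105.790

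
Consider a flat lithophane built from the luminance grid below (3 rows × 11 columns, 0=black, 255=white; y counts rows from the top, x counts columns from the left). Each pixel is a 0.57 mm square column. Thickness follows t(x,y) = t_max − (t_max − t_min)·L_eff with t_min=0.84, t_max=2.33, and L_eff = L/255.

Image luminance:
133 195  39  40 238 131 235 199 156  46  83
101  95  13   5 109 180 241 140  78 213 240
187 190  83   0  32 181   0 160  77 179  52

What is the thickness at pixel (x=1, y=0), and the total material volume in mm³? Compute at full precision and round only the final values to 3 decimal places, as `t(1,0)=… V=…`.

t(1,0)=1.191 V=17.291

span = t_max - t_min = 2.33 - 0.84 = 1.490
L(1,0) = 195, L_eff = 195/255 = 0.764706
t(1,0) = 2.33 - 1.490·0.764706 = 1.191
Σt over all 3·11 pixels = 339274/6375 ≈ 53.2194510
V = pitch²·Σt = 0.57²·339274/6375 = 17.291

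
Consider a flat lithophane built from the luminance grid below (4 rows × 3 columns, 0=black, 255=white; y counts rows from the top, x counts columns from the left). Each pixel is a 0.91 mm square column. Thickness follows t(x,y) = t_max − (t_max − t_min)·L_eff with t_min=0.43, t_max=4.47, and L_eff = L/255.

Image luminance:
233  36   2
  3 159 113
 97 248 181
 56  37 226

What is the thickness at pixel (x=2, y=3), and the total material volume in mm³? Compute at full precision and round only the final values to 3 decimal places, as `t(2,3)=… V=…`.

t(2,3)=0.889 V=26.170

span = t_max - t_min = 4.47 - 0.43 = 4.040
L(2,3) = 226, L_eff = 226/255 = 0.886275
t(2,3) = 4.47 - 4.040·0.886275 = 0.889
Σt over all 4·3 pixels = 201464/6375 ≈ 31.6021961
V = pitch²·Σt = 0.91²·201464/6375 = 26.170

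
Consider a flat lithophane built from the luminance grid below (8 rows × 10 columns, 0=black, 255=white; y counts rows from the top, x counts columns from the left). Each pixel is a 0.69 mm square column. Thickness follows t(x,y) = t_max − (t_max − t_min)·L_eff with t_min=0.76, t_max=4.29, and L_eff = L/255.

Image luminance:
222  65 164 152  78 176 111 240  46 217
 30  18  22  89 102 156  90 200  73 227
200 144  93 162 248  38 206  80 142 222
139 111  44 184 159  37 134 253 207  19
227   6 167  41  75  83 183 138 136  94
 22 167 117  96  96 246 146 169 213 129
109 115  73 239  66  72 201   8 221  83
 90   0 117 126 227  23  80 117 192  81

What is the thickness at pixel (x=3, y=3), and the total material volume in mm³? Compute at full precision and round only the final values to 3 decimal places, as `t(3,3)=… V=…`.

t(3,3)=1.743 V=96.891

span = t_max - t_min = 4.29 - 0.76 = 3.530
L(3,3) = 184, L_eff = 184/255 = 0.721569
t(3,3) = 4.29 - 3.530·0.721569 = 1.743
Σt over all 8·10 pixels = 5189477/25500 ≈ 203.5089020
V = pitch²·Σt = 0.69²·5189477/25500 = 96.891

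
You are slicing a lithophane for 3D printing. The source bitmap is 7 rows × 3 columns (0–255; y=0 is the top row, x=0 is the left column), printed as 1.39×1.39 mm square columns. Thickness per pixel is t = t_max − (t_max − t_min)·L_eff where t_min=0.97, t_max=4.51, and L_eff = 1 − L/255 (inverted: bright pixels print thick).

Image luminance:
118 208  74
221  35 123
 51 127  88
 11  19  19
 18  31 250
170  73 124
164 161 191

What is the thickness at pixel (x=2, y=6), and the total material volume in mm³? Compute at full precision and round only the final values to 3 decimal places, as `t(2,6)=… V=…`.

t(2,6)=3.622 V=100.404

span = t_max - t_min = 4.51 - 0.97 = 3.540
L(2,6) = 191, L_eff = 1 - 191/255 = 0.250980 (inverted)
t(2,6) = 4.51 - 3.540·0.250980 = 3.622
Σt over all 7·3 pixels = 441713/8500 ≈ 51.9662353
V = pitch²·Σt = 1.39²·441713/8500 = 100.404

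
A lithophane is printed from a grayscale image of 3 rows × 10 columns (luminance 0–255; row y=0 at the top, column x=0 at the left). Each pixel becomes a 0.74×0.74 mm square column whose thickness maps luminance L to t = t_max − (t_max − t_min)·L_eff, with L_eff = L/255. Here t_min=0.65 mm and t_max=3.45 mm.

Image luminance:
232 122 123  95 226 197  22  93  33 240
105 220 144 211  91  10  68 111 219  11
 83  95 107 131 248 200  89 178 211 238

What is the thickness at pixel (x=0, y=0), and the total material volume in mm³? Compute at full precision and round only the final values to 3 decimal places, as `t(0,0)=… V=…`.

t(0,0)=0.903 V=31.705

span = t_max - t_min = 3.45 - 0.65 = 2.800
L(0,0) = 232, L_eff = 232/255 = 0.909804
t(0,0) = 3.45 - 2.800·0.909804 = 0.903
Σt over all 3·10 pixels = 147641/2550 ≈ 57.8984314
V = pitch²·Σt = 0.74²·147641/2550 = 31.705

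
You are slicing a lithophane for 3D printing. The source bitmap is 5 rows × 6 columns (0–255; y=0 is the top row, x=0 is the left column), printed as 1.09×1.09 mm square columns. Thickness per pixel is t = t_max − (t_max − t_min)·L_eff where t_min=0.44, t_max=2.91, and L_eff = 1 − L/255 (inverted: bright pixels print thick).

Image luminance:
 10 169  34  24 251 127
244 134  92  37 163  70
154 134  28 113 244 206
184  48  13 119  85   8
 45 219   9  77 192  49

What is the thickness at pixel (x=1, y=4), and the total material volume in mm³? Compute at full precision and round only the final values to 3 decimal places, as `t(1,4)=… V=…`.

t(1,4)=2.561 V=53.453

span = t_max - t_min = 2.91 - 0.44 = 2.470
L(1,4) = 219, L_eff = 1 - 219/255 = 0.141176 (inverted)
t(1,4) = 2.91 - 2.470·0.141176 = 2.561
Σt over all 5·6 pixels = 191209/4250 ≈ 44.9903529
V = pitch²·Σt = 1.09²·191209/4250 = 53.453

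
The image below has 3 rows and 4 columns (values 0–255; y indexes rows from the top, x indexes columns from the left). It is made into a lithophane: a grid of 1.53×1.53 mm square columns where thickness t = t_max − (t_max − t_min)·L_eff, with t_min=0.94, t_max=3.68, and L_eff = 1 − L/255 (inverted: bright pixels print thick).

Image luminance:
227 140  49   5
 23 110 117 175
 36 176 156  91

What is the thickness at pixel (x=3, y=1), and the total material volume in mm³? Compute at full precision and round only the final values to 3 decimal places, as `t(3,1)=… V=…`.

t(3,1)=2.820 V=59.230

span = t_max - t_min = 3.68 - 0.94 = 2.740
L(3,1) = 175, L_eff = 1 - 175/255 = 0.313725 (inverted)
t(3,1) = 3.68 - 2.740·0.313725 = 2.820
Σt over all 3·4 pixels = 21507/850 ≈ 25.3023529
V = pitch²·Σt = 1.53²·21507/850 = 59.230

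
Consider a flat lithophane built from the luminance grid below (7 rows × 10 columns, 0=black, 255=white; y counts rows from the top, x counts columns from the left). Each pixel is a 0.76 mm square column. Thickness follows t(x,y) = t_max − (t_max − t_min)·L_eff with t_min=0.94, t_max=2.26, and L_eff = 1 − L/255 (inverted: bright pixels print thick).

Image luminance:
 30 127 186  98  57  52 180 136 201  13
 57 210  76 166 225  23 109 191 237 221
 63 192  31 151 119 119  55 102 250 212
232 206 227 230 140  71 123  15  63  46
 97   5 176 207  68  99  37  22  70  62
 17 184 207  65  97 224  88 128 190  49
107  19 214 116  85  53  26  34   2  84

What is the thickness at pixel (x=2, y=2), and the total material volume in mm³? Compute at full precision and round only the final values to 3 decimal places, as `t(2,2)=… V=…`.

t(2,2)=1.100 V=62.147

span = t_max - t_min = 2.26 - 0.94 = 1.320
L(2,2) = 31, L_eff = 1 - 31/255 = 0.878431 (inverted)
t(2,2) = 2.26 - 1.320·0.878431 = 1.100
Σt over all 7·10 pixels = 228639/2125 ≈ 107.5948235
V = pitch²·Σt = 0.76²·228639/2125 = 62.147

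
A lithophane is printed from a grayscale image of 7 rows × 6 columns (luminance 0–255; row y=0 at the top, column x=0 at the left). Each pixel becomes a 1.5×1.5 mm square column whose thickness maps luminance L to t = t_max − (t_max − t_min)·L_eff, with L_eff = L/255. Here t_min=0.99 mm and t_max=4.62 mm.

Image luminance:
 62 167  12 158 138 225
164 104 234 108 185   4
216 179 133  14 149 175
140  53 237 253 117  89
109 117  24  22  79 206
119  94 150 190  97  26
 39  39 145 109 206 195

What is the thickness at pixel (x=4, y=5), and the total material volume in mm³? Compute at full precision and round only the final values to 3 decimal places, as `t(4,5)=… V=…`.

t(4,5)=3.239 V=267.411

span = t_max - t_min = 4.62 - 0.99 = 3.630
L(4,5) = 97, L_eff = 97/255 = 0.380392
t(4,5) = 4.62 - 3.630·0.380392 = 3.239
Σt over all 7·6 pixels = 505109/4250 ≈ 118.8491765
V = pitch²·Σt = 1.5²·505109/4250 = 267.411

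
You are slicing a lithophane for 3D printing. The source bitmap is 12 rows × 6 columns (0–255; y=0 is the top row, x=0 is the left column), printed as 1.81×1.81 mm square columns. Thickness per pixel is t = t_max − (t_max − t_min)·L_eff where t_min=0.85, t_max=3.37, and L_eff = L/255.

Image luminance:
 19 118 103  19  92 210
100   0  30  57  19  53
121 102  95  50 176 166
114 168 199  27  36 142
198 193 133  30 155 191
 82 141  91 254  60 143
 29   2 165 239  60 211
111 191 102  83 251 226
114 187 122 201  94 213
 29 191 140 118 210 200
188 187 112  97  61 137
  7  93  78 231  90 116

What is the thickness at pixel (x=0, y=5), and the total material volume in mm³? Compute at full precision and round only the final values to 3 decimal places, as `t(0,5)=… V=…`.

t(0,5)=2.560 V=510.882

span = t_max - t_min = 3.37 - 0.85 = 2.520
L(0,5) = 82, L_eff = 82/255 = 0.321569
t(0,5) = 3.37 - 2.520·0.321569 = 2.560
Σt over all 12·6 pixels = 331377/2125 ≈ 155.9421176
V = pitch²·Σt = 1.81²·331377/2125 = 510.882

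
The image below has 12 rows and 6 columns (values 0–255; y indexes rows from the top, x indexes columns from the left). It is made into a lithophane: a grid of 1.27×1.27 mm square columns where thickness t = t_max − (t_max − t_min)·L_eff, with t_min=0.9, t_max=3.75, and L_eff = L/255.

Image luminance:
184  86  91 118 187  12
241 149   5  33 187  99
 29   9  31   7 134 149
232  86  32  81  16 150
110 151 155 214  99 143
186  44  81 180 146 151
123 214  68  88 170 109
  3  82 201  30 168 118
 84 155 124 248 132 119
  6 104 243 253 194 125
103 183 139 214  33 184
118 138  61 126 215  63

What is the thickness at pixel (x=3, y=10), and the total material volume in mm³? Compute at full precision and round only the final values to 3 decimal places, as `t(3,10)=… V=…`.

span = t_max - t_min = 3.75 - 0.9 = 2.850
L(3,10) = 214, L_eff = 214/255 = 0.839216
t(3,10) = 3.75 - 2.850·0.839216 = 1.358
Σt over all 12·6 pixels = 146413/850 ≈ 172.2505882
V = pitch²·Σt = 1.27²·146413/850 = 277.823

t(3,10)=1.358 V=277.823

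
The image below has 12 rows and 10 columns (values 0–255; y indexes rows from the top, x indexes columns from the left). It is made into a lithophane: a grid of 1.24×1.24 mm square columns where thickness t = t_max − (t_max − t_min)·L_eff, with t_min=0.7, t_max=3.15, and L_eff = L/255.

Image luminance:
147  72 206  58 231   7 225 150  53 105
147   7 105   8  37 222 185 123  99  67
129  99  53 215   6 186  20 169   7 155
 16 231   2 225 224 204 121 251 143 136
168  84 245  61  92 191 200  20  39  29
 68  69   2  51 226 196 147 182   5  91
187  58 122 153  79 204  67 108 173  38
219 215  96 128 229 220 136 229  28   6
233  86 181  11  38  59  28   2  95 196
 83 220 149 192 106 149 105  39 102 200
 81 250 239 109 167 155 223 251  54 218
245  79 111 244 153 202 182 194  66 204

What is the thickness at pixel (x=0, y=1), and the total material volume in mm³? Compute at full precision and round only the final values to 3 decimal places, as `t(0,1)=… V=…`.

span = t_max - t_min = 3.15 - 0.7 = 2.450
L(0,1) = 147, L_eff = 147/255 = 0.576471
t(0,1) = 3.15 - 2.450·0.576471 = 1.738
Σt over all 12·10 pixels = 97734/425 ≈ 229.9623529
V = pitch²·Σt = 1.24²·97734/425 = 353.590

t(0,1)=1.738 V=353.590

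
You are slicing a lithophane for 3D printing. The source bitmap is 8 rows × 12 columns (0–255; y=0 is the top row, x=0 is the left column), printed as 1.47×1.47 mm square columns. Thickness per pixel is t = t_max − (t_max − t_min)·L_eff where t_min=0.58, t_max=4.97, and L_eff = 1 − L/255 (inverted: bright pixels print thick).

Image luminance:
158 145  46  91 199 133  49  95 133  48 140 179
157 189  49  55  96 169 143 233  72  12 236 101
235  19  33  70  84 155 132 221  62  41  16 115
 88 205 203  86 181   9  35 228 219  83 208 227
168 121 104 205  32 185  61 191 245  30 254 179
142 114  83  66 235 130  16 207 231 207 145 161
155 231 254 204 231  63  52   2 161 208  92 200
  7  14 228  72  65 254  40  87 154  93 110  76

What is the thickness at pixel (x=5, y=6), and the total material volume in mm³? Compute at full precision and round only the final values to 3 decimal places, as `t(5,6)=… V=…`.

span = t_max - t_min = 4.97 - 0.58 = 4.390
L(5,6) = 63, L_eff = 1 - 63/255 = 0.752941 (inverted)
t(5,6) = 4.97 - 4.390·0.752941 = 1.665
Σt over all 8·12 pixels = 1721128/6375 ≈ 269.9808627
V = pitch²·Σt = 1.47²·1721128/6375 = 583.402

t(5,6)=1.665 V=583.402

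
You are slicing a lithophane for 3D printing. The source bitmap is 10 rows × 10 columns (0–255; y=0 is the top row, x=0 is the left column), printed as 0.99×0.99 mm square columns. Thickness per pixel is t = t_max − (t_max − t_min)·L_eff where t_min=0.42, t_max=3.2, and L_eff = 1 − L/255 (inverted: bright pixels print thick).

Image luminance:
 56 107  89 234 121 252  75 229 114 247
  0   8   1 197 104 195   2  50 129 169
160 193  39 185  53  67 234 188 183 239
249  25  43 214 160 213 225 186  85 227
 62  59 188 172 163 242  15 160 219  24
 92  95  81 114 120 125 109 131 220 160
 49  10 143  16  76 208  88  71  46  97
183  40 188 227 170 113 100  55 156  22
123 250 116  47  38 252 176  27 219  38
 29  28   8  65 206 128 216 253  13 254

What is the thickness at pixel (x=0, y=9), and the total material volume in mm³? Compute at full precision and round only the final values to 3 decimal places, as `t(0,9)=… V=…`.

span = t_max - t_min = 3.2 - 0.42 = 2.780
L(0,9) = 29, L_eff = 1 - 29/255 = 0.886275 (inverted)
t(0,9) = 3.2 - 2.780·0.886275 = 0.736
Σt over all 10·10 pixels = 382123/2125 ≈ 179.8225882
V = pitch²·Σt = 0.99²·382123/2125 = 176.244

t(0,9)=0.736 V=176.244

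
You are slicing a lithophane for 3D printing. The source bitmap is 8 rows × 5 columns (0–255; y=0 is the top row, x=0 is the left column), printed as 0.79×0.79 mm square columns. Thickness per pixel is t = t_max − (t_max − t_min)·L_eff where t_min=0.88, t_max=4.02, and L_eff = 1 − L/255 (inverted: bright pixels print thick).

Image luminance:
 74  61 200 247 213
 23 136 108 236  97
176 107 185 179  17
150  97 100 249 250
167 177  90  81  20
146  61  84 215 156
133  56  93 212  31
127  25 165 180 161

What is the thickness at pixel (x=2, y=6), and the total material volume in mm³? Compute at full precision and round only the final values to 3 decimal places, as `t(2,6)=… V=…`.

t(2,6)=2.025 V=62.584

span = t_max - t_min = 4.02 - 0.88 = 3.140
L(2,6) = 93, L_eff = 1 - 93/255 = 0.635294 (inverted)
t(2,6) = 4.02 - 3.140·0.635294 = 2.025
Σt over all 8·5 pixels = 255709/2550 ≈ 100.2780392
V = pitch²·Σt = 0.79²·255709/2550 = 62.584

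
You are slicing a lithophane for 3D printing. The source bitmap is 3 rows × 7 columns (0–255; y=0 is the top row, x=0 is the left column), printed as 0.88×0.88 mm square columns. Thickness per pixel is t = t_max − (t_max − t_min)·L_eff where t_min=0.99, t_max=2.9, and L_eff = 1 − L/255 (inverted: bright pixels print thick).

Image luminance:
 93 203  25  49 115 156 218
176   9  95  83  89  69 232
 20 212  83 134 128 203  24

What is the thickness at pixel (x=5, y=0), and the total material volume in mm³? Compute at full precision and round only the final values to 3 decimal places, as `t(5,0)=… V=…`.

span = t_max - t_min = 2.9 - 0.99 = 1.910
L(5,0) = 156, L_eff = 1 - 156/255 = 0.388235 (inverted)
t(5,0) = 2.9 - 1.910·0.388235 = 2.158
Σt over all 3·7 pixels = 991601/25500 ≈ 38.8863137
V = pitch²·Σt = 0.88²·991601/25500 = 30.114

t(5,0)=2.158 V=30.114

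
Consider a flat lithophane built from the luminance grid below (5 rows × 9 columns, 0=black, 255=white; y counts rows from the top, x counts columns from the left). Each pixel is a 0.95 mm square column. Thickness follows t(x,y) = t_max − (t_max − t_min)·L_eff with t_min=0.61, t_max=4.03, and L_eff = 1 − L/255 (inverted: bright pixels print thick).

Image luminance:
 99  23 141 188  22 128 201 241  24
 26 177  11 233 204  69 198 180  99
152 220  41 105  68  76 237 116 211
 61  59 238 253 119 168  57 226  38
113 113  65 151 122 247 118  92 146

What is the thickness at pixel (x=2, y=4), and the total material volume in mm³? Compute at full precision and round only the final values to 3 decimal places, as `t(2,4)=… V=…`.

span = t_max - t_min = 4.03 - 0.61 = 3.420
L(2,4) = 65, L_eff = 1 - 65/255 = 0.745098 (inverted)
t(2,4) = 4.03 - 3.420·0.745098 = 1.482
Σt over all 5·9 pixels = 903189/8500 ≈ 106.2575294
V = pitch²·Σt = 0.95²·903189/8500 = 95.897

t(2,4)=1.482 V=95.897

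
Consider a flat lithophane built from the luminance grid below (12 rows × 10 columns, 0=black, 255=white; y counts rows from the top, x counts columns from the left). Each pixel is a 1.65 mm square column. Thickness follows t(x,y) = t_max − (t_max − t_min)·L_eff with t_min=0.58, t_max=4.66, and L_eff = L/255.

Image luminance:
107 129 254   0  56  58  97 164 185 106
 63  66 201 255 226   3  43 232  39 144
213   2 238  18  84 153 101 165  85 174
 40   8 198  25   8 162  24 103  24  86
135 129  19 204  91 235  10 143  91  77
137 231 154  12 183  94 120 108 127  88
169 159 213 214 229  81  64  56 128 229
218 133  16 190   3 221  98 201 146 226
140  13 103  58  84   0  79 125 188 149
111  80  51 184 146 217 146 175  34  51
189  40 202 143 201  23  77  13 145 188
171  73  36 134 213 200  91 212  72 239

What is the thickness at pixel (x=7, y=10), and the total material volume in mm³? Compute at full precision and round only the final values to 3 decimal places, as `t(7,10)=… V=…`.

span = t_max - t_min = 4.66 - 0.58 = 4.080
L(7,10) = 13, L_eff = 13/255 = 0.050980
t(7,10) = 4.66 - 4.080·0.050980 = 4.452
Σt over all 12·10 pixels = 326.928
V = pitch²·Σt = 1.65²·326.928 = 890.061

t(7,10)=4.452 V=890.061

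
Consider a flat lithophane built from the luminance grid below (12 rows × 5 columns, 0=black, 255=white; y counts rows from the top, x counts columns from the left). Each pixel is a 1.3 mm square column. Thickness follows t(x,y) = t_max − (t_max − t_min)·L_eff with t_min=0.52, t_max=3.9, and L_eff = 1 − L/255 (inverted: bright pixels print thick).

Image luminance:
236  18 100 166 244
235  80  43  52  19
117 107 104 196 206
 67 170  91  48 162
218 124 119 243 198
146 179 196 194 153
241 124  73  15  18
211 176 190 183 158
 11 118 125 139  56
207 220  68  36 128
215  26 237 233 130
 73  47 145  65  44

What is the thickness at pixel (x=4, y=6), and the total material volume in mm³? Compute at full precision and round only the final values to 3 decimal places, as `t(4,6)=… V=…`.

span = t_max - t_min = 3.9 - 0.52 = 3.380
L(4,6) = 18, L_eff = 1 - 18/255 = 0.929412 (inverted)
t(4,6) = 3.9 - 3.380·0.929412 = 0.759
Σt over all 12·5 pixels = 1740167/12750 ≈ 136.4836863
V = pitch²·Σt = 1.3²·1740167/12750 = 230.657

t(4,6)=0.759 V=230.657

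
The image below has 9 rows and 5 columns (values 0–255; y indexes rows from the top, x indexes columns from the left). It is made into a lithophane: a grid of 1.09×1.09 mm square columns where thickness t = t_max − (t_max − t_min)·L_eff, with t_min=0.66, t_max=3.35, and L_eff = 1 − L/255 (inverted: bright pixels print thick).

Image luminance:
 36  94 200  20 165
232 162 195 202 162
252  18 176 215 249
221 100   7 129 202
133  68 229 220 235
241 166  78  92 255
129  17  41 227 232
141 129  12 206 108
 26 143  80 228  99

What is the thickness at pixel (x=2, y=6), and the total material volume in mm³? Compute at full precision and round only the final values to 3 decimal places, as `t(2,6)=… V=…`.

t(2,6)=1.093 V=117.655

span = t_max - t_min = 3.35 - 0.66 = 2.690
L(2,6) = 41, L_eff = 1 - 41/255 = 0.839216 (inverted)
t(2,6) = 3.35 - 2.690·0.839216 = 1.093
Σt over all 9·5 pixels = 1262609/12750 ≈ 99.0281569
V = pitch²·Σt = 1.09²·1262609/12750 = 117.655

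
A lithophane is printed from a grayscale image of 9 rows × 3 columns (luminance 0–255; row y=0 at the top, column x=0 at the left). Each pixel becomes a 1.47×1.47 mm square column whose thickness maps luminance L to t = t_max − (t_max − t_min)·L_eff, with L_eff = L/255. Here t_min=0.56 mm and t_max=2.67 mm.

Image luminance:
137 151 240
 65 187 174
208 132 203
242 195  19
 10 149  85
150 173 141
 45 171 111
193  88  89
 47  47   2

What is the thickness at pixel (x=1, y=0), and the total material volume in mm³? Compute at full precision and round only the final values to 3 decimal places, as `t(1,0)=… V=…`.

span = t_max - t_min = 2.67 - 0.56 = 2.110
L(1,0) = 151, L_eff = 151/255 = 0.592157
t(1,0) = 2.67 - 2.110·0.592157 = 1.421
Σt over all 9·3 pixels = 1109501/25500 ≈ 43.5098431
V = pitch²·Σt = 1.47²·1109501/25500 = 94.020

t(1,0)=1.421 V=94.020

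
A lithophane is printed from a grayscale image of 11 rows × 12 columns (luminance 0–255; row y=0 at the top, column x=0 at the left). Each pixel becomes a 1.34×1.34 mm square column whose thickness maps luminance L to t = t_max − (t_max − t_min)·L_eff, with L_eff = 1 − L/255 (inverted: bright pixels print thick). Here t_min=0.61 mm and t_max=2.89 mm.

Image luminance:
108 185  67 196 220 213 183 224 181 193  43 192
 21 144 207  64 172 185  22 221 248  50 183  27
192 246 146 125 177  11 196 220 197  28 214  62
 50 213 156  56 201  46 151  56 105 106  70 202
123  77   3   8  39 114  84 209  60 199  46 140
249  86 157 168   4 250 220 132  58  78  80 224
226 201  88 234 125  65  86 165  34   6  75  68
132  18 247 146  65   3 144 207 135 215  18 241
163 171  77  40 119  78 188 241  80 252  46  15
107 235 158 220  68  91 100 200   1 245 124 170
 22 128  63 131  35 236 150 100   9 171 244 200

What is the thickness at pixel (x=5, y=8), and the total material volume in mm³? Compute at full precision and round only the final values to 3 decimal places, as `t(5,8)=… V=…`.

t(5,8)=1.307 V=420.804

span = t_max - t_min = 2.89 - 0.61 = 2.280
L(5,8) = 78, L_eff = 1 - 78/255 = 0.694118 (inverted)
t(5,8) = 2.89 - 2.280·0.694118 = 1.307
Σt over all 11·12 pixels = 3984/17 ≈ 234.3529412
V = pitch²·Σt = 1.34²·3984/17 = 420.804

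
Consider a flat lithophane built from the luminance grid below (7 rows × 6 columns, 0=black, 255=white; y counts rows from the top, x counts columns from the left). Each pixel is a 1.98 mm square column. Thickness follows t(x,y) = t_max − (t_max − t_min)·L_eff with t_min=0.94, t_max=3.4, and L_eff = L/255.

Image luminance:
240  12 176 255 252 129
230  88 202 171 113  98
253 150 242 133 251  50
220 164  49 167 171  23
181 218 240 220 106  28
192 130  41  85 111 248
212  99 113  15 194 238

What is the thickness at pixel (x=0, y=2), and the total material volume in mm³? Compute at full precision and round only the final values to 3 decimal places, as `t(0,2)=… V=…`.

span = t_max - t_min = 3.4 - 0.94 = 2.460
L(0,2) = 253, L_eff = 253/255 = 0.992157
t(0,2) = 3.4 - 2.460·0.992157 = 0.959
Σt over all 7·6 pixels = 33999/425 ≈ 79.9976471
V = pitch²·Σt = 1.98²·33999/425 = 313.623

t(0,2)=0.959 V=313.623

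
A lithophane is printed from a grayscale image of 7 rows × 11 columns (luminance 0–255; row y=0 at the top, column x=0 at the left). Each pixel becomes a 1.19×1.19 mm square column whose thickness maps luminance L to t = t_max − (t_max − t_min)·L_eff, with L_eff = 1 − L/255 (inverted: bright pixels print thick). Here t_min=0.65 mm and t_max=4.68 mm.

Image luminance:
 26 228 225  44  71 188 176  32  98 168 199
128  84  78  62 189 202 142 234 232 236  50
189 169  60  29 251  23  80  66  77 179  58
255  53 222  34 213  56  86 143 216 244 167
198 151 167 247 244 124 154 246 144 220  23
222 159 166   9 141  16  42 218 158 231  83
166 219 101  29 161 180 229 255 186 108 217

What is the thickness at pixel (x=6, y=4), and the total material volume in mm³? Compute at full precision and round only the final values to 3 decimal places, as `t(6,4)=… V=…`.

t(6,4)=3.084 V=320.994

span = t_max - t_min = 4.68 - 0.65 = 4.030
L(6,4) = 154, L_eff = 1 - 154/255 = 0.396078 (inverted)
t(6,4) = 4.68 - 4.030·0.396078 = 3.084
Σt over all 7·11 pixels = 5780203/25500 ≈ 226.6746275
V = pitch²·Σt = 1.19²·5780203/25500 = 320.994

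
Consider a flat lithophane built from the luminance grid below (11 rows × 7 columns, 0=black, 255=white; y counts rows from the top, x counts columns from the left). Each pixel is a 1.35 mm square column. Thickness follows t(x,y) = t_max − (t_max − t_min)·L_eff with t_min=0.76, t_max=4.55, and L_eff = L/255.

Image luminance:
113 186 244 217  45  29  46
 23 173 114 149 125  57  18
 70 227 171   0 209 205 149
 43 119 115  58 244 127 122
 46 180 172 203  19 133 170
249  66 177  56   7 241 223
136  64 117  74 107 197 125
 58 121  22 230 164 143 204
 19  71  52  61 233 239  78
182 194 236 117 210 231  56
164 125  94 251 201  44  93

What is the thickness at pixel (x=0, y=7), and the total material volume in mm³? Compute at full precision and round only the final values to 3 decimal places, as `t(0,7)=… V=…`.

span = t_max - t_min = 4.55 - 0.76 = 3.790
L(0,7) = 58, L_eff = 58/255 = 0.227451
t(0,7) = 4.55 - 3.790·0.227451 = 3.688
Σt over all 11·7 pixels = 853973/4250 ≈ 200.9348235
V = pitch²·Σt = 1.35²·853973/4250 = 366.204

t(0,7)=3.688 V=366.204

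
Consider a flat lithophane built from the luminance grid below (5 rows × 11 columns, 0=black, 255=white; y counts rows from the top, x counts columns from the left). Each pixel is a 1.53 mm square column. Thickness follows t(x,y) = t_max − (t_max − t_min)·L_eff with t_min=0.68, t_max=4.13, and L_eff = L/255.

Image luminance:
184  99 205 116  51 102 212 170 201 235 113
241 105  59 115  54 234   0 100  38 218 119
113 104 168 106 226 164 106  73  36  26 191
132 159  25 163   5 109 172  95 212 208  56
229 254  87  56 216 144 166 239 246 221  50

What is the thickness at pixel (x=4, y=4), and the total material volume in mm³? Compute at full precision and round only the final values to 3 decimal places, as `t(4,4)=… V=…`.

t(4,4)=1.208 V=293.316

span = t_max - t_min = 4.13 - 0.68 = 3.450
L(4,4) = 216, L_eff = 216/255 = 0.847059
t(4,4) = 4.13 - 3.450·0.847059 = 1.208
Σt over all 5·11 pixels = 213011/1700 ≈ 125.3005882
V = pitch²·Σt = 1.53²·213011/1700 = 293.316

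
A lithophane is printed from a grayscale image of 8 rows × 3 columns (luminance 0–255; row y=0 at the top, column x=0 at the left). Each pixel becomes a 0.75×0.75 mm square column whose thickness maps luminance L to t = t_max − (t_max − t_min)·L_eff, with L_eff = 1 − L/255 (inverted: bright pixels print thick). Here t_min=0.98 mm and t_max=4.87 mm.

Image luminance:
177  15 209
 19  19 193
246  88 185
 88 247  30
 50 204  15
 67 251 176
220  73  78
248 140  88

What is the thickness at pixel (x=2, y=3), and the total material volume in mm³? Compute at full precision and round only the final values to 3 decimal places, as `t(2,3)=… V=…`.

span = t_max - t_min = 4.87 - 0.98 = 3.890
L(2,3) = 30, L_eff = 1 - 30/255 = 0.882353 (inverted)
t(2,3) = 4.87 - 3.890·0.882353 = 1.438
Σt over all 8·3 pixels = 302629/4250 ≈ 71.2068235
V = pitch²·Σt = 0.75²·302629/4250 = 40.054

t(2,3)=1.438 V=40.054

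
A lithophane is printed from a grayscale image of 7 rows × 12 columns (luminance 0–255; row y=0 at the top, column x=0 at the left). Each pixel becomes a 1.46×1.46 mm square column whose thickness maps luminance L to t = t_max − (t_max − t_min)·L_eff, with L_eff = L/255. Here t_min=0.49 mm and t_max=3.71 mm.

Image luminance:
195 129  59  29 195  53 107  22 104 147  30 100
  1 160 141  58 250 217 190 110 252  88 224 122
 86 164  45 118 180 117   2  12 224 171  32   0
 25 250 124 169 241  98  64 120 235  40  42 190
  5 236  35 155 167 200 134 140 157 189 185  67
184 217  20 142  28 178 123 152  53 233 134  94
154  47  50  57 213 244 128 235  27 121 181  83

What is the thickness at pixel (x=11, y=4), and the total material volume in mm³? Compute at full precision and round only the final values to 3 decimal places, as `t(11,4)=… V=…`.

t(11,4)=2.864 V=381.667

span = t_max - t_min = 3.71 - 0.49 = 3.220
L(11,4) = 67, L_eff = 67/255 = 0.262745
t(11,4) = 3.71 - 3.220·0.262745 = 2.864
Σt over all 7·12 pixels = 76097/425 ≈ 179.0517647
V = pitch²·Σt = 1.46²·76097/425 = 381.667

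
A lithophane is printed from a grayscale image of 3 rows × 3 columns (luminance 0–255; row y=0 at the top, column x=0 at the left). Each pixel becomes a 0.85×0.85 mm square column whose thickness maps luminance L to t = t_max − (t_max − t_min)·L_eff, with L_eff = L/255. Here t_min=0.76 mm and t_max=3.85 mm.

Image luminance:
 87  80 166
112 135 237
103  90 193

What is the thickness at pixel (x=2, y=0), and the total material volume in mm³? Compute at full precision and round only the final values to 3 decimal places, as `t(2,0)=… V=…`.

span = t_max - t_min = 3.85 - 0.76 = 3.090
L(2,0) = 166, L_eff = 166/255 = 0.650980
t(2,0) = 3.85 - 3.090·0.650980 = 1.838
Σt over all 3·3 pixels = 42654/2125 ≈ 20.0724706
V = pitch²·Σt = 0.85²·42654/2125 = 14.502

t(2,0)=1.838 V=14.502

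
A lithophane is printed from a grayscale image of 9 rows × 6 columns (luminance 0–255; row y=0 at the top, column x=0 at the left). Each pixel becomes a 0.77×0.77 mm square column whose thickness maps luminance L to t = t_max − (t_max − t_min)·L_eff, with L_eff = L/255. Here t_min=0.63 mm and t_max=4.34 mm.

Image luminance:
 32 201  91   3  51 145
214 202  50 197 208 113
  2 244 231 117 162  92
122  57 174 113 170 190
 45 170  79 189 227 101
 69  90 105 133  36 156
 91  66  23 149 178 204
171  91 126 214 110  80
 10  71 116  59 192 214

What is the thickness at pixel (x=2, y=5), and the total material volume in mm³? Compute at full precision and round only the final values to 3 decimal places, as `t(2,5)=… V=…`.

span = t_max - t_min = 4.34 - 0.63 = 3.710
L(2,5) = 105, L_eff = 105/255 = 0.411765
t(2,5) = 4.34 - 3.710·0.411765 = 2.812
Σt over all 9·6 pixels = 1736707/12750 ≈ 136.2123137
V = pitch²·Σt = 0.77²·1736707/12750 = 80.760

t(2,5)=2.812 V=80.760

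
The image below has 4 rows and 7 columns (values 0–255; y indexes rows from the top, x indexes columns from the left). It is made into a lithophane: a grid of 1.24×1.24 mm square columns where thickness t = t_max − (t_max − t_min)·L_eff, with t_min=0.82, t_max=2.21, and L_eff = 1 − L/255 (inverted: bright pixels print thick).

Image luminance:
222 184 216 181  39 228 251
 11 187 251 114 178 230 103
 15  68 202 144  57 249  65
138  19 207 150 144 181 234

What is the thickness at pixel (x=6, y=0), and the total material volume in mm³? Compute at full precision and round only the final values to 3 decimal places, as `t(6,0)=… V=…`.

span = t_max - t_min = 2.21 - 0.82 = 1.390
L(6,0) = 251, L_eff = 1 - 251/255 = 0.015686 (inverted)
t(6,0) = 2.21 - 1.390·0.015686 = 2.188
Σt over all 4·7 pixels = 294683/6375 ≈ 46.2247843
V = pitch²·Σt = 1.24²·294683/6375 = 71.075

t(6,0)=2.188 V=71.075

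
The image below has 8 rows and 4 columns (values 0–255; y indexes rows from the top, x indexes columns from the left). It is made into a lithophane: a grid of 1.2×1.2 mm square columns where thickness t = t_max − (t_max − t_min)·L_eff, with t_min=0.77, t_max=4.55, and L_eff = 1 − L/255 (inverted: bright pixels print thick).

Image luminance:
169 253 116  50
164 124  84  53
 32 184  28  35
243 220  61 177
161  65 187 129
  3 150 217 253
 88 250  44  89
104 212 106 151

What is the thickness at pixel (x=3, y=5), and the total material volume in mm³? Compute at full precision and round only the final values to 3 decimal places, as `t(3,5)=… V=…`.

t(3,5)=4.520 V=125.177

span = t_max - t_min = 4.55 - 0.77 = 3.780
L(3,5) = 253, L_eff = 1 - 253/255 = 0.007843 (inverted)
t(3,5) = 4.55 - 3.780·0.007843 = 4.520
Σt over all 8·4 pixels = 184723/2125 ≈ 86.9284706
V = pitch²·Σt = 1.2²·184723/2125 = 125.177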